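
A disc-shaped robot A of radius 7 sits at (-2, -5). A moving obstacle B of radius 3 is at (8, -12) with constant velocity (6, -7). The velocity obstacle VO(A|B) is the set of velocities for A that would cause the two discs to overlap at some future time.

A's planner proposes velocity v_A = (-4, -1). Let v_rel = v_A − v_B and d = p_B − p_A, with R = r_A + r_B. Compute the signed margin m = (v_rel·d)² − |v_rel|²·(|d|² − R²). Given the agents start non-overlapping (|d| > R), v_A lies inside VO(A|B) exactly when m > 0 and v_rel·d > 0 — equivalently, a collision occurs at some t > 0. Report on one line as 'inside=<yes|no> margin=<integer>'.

d = (10, -7),  |d|² = 149;  R = 7+3 = 10,  c = 149−10² = 49
v_rel = (-10, 6),  |v_rel|² = 136;  v_rel·d = (-10)·(10) + (6)·(-7) = -142
136·t² + 284·t + 49 = 0  ⇒  m = (-142)² − 136·49 = 13500
m = 13500 > 0,  v_rel·d = -142 < 0  ⇒  outside

inside=no margin=13500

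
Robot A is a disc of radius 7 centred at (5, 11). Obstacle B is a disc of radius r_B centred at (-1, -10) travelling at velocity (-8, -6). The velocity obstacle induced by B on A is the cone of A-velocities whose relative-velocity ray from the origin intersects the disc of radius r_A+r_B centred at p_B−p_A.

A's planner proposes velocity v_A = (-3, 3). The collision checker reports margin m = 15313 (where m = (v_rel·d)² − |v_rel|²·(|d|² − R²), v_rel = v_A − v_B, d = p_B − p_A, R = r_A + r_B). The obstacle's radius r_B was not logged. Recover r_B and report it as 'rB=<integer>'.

m = 15313
d = (-6, -21);  v_rel = (5, 9),  |v_rel|² = 106
v_rel×d = (5)·(-21) − (9)·(-6) = -51
since m = R²·106 − (-51)²:  R² = (2601 + 15313) / 106 = 169
R = √169 = 13  ⇒  r_B = 13 − 7 = 6

rB=6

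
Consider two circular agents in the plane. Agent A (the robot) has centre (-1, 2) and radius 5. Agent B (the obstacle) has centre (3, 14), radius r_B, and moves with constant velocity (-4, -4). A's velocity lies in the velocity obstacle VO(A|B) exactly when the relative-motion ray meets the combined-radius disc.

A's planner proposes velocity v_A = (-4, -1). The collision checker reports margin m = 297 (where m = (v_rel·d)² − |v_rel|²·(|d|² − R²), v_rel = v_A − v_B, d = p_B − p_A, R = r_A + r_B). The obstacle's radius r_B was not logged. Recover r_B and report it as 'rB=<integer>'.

m = 297
d = (4, 12);  v_rel = (0, 3),  |v_rel|² = 9
v_rel×d = (0)·(12) − (3)·(4) = -12
since m = R²·9 − (-12)²:  R² = (144 + 297) / 9 = 49
R = √49 = 7  ⇒  r_B = 7 − 5 = 2

rB=2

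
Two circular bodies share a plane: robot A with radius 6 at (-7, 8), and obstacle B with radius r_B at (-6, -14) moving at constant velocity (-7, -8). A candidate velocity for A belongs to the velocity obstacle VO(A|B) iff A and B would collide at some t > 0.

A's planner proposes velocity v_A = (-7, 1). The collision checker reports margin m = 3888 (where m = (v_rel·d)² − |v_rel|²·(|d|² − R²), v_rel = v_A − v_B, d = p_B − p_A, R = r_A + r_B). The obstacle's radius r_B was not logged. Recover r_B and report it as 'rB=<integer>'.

m = 3888
d = (1, -22);  v_rel = (0, 9),  |v_rel|² = 81
v_rel×d = (0)·(-22) − (9)·(1) = -9
since m = R²·81 − (-9)²:  R² = (81 + 3888) / 81 = 49
R = √49 = 7  ⇒  r_B = 7 − 6 = 1

rB=1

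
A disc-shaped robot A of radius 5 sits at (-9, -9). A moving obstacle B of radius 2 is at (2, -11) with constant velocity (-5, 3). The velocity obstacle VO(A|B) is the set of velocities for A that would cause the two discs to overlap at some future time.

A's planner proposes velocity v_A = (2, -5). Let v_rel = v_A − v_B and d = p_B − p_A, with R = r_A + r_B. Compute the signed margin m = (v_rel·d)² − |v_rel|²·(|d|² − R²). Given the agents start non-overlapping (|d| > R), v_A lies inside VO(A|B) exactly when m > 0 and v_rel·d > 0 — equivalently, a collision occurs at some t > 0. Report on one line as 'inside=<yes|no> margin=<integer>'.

d = (11, -2),  |d|² = 125;  R = 5+2 = 7,  c = 125−7² = 76
v_rel = (7, -8),  |v_rel|² = 113;  v_rel·d = (7)·(11) + (-8)·(-2) = 93
113·t² − 186·t + 76 = 0  ⇒  m = 93² − 113·76 = 61
m = 61 > 0,  v_rel·d = 93 > 0  ⇒  inside

inside=yes margin=61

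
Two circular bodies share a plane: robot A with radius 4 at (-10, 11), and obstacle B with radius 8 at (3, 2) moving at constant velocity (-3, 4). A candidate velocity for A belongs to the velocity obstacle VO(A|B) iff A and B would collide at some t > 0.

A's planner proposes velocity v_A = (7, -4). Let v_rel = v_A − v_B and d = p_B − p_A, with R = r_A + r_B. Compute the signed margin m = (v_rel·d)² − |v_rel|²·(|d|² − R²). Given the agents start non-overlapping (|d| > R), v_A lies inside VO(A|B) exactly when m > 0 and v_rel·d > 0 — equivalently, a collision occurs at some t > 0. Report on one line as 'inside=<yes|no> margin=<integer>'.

d = (13, -9),  |d|² = 250;  R = 4+8 = 12,  c = 250−12² = 106
v_rel = (10, -8),  |v_rel|² = 164;  v_rel·d = (10)·(13) + (-8)·(-9) = 202
164·t² − 404·t + 106 = 0  ⇒  m = 202² − 164·106 = 23420
m = 23420 > 0,  v_rel·d = 202 > 0  ⇒  inside

inside=yes margin=23420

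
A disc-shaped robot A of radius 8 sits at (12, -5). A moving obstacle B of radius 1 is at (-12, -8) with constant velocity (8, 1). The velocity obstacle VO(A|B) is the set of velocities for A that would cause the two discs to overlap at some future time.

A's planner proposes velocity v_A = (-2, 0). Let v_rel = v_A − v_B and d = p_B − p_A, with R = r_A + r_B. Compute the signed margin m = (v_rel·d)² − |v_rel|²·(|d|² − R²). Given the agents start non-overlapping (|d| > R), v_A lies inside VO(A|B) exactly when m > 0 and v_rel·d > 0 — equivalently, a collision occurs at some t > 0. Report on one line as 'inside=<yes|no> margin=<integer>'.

d = (-24, -3),  |d|² = 585;  R = 8+1 = 9,  c = 585−9² = 504
v_rel = (-10, -1),  |v_rel|² = 101;  v_rel·d = (-10)·(-24) + (-1)·(-3) = 243
101·t² − 486·t + 504 = 0  ⇒  m = 243² − 101·504 = 8145
m = 8145 > 0,  v_rel·d = 243 > 0  ⇒  inside

inside=yes margin=8145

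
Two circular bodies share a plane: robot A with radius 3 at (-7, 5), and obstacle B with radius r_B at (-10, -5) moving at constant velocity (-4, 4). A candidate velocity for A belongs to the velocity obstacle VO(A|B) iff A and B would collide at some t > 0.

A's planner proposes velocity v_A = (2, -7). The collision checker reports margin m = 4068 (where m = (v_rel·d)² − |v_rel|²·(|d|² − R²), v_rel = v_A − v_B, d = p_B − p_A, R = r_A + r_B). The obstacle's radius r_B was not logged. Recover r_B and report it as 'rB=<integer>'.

m = 4068
d = (-3, -10);  v_rel = (6, -11),  |v_rel|² = 157
v_rel×d = (6)·(-10) − (-11)·(-3) = -93
since m = R²·157 − (-93)²:  R² = (8649 + 4068) / 157 = 81
R = √81 = 9  ⇒  r_B = 9 − 3 = 6

rB=6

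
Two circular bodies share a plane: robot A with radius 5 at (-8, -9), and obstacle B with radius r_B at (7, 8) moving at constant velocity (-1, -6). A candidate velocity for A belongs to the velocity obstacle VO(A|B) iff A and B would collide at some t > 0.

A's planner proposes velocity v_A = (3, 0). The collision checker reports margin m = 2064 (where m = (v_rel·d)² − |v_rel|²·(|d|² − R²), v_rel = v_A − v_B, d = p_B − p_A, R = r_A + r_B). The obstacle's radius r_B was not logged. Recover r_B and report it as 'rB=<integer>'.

m = 2064
d = (15, 17);  v_rel = (4, 6),  |v_rel|² = 52
v_rel×d = (4)·(17) − (6)·(15) = -22
since m = R²·52 − (-22)²:  R² = (484 + 2064) / 52 = 49
R = √49 = 7  ⇒  r_B = 7 − 5 = 2

rB=2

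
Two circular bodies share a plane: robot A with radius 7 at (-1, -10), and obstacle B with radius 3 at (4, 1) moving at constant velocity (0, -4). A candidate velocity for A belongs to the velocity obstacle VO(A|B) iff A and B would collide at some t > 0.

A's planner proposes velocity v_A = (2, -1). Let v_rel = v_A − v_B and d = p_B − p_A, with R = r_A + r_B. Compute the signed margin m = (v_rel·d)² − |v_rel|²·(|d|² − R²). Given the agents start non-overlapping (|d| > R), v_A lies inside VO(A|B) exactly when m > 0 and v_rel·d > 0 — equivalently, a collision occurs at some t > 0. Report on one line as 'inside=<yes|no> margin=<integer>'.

d = (5, 11),  |d|² = 146;  R = 7+3 = 10,  c = 146−10² = 46
v_rel = (2, 3),  |v_rel|² = 13;  v_rel·d = (2)·(5) + (3)·(11) = 43
13·t² − 86·t + 46 = 0  ⇒  m = 43² − 13·46 = 1251
m = 1251 > 0,  v_rel·d = 43 > 0  ⇒  inside

inside=yes margin=1251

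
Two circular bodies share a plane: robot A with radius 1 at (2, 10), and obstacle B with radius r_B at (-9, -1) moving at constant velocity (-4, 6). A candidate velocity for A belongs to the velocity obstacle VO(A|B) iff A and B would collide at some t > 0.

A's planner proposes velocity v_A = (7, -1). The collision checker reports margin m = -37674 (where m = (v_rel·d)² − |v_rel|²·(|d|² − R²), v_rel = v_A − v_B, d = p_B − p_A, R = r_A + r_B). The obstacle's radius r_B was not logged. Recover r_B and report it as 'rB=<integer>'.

m = -37674
d = (-11, -11);  v_rel = (11, -7),  |v_rel|² = 170
v_rel×d = (11)·(-11) − (-7)·(-11) = -198
since m = R²·170 − (-198)²:  R² = (39204 + -37674) / 170 = 9
R = √9 = 3  ⇒  r_B = 3 − 1 = 2

rB=2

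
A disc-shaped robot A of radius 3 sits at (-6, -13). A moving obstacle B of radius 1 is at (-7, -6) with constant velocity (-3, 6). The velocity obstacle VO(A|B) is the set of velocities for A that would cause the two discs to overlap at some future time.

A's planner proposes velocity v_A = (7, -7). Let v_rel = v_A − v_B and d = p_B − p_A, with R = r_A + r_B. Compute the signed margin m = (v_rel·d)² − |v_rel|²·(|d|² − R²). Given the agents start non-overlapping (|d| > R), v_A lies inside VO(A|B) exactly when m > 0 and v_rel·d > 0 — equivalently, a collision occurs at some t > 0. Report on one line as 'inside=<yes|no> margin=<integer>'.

d = (-1, 7),  |d|² = 50;  R = 3+1 = 4,  c = 50−4² = 34
v_rel = (10, -13),  |v_rel|² = 269;  v_rel·d = (10)·(-1) + (-13)·(7) = -101
269·t² + 202·t + 34 = 0  ⇒  m = (-101)² − 269·34 = 1055
m = 1055 > 0,  v_rel·d = -101 < 0  ⇒  outside

inside=no margin=1055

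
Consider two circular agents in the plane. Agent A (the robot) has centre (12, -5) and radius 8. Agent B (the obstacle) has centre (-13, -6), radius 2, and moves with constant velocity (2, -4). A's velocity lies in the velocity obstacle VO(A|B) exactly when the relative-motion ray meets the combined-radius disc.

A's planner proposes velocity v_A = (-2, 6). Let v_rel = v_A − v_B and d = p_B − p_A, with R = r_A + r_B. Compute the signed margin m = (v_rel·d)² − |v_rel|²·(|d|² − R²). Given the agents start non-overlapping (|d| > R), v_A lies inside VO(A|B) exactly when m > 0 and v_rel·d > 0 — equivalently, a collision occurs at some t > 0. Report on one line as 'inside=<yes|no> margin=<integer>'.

d = (-25, -1),  |d|² = 626;  R = 8+2 = 10,  c = 626−10² = 526
v_rel = (-4, 10),  |v_rel|² = 116;  v_rel·d = (-4)·(-25) + (10)·(-1) = 90
116·t² − 180·t + 526 = 0  ⇒  m = 90² − 116·526 = -52916
m = -52916 < 0,  v_rel·d = 90 > 0  ⇒  outside

inside=no margin=-52916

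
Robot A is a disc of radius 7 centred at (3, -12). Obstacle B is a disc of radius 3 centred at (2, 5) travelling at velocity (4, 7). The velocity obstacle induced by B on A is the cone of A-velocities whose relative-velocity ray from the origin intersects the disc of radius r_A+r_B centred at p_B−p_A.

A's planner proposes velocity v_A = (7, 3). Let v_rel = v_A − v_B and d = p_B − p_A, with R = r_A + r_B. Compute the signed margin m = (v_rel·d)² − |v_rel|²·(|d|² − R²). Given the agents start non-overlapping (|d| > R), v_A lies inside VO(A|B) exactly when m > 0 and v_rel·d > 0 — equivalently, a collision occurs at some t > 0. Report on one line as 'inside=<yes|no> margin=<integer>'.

d = (-1, 17),  |d|² = 290;  R = 7+3 = 10,  c = 290−10² = 190
v_rel = (3, -4),  |v_rel|² = 25;  v_rel·d = (3)·(-1) + (-4)·(17) = -71
25·t² + 142·t + 190 = 0  ⇒  m = (-71)² − 25·190 = 291
m = 291 > 0,  v_rel·d = -71 < 0  ⇒  outside

inside=no margin=291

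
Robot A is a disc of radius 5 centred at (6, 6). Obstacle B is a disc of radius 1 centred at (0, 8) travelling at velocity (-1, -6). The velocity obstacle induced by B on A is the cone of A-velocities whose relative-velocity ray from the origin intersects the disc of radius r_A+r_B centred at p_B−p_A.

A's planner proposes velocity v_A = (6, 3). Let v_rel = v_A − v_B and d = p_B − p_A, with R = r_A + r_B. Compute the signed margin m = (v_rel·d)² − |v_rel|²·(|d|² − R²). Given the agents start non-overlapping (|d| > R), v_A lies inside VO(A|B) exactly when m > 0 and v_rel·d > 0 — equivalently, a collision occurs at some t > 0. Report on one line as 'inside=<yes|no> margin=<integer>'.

d = (-6, 2),  |d|² = 40;  R = 5+1 = 6,  c = 40−6² = 4
v_rel = (7, 9),  |v_rel|² = 130;  v_rel·d = (7)·(-6) + (9)·(2) = -24
130·t² + 48·t + 4 = 0  ⇒  m = (-24)² − 130·4 = 56
m = 56 > 0,  v_rel·d = -24 < 0  ⇒  outside

inside=no margin=56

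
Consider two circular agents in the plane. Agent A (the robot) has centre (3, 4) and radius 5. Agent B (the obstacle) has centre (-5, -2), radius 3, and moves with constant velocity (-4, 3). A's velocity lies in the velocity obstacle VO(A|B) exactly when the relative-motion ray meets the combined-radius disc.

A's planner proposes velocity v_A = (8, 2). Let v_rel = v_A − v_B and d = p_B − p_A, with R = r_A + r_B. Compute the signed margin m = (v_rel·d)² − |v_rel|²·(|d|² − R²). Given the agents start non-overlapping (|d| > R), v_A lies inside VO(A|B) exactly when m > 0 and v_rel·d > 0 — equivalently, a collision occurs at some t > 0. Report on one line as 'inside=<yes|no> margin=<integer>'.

d = (-8, -6),  |d|² = 100;  R = 5+3 = 8,  c = 100−8² = 36
v_rel = (12, -1),  |v_rel|² = 145;  v_rel·d = (12)·(-8) + (-1)·(-6) = -90
145·t² + 180·t + 36 = 0  ⇒  m = (-90)² − 145·36 = 2880
m = 2880 > 0,  v_rel·d = -90 < 0  ⇒  outside

inside=no margin=2880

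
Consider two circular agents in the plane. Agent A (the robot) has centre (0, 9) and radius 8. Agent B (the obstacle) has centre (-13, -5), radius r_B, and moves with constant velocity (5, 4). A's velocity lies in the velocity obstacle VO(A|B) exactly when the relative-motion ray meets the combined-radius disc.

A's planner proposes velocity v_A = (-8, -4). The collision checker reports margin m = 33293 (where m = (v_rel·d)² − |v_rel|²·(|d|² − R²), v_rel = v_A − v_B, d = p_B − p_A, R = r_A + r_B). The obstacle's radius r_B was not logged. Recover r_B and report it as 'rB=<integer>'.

m = 33293
d = (-13, -14);  v_rel = (-13, -8),  |v_rel|² = 233
v_rel×d = (-13)·(-14) − (-8)·(-13) = 78
since m = R²·233 − 78²:  R² = (6084 + 33293) / 233 = 169
R = √169 = 13  ⇒  r_B = 13 − 8 = 5

rB=5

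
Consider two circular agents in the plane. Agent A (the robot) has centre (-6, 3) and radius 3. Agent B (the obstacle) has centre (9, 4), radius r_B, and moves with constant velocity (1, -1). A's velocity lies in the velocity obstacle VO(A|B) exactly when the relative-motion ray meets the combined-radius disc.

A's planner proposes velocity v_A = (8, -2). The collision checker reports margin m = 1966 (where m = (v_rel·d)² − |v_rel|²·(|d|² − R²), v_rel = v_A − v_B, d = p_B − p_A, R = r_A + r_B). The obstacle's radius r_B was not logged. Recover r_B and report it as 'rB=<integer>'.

m = 1966
d = (15, 1);  v_rel = (7, -1),  |v_rel|² = 50
v_rel×d = (7)·(1) − (-1)·(15) = 22
since m = R²·50 − 22²:  R² = (484 + 1966) / 50 = 49
R = √49 = 7  ⇒  r_B = 7 − 3 = 4

rB=4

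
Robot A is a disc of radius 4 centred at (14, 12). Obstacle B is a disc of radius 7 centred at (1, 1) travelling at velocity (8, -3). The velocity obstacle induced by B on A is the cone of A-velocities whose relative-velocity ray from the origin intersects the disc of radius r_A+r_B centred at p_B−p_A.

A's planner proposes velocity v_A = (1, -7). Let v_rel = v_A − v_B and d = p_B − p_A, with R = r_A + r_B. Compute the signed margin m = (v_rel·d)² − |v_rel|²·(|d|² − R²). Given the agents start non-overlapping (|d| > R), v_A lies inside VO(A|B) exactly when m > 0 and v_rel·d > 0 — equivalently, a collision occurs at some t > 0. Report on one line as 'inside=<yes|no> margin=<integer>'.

d = (-13, -11),  |d|² = 290;  R = 4+7 = 11,  c = 290−11² = 169
v_rel = (-7, -4),  |v_rel|² = 65;  v_rel·d = (-7)·(-13) + (-4)·(-11) = 135
65·t² − 270·t + 169 = 0  ⇒  m = 135² − 65·169 = 7240
m = 7240 > 0,  v_rel·d = 135 > 0  ⇒  inside

inside=yes margin=7240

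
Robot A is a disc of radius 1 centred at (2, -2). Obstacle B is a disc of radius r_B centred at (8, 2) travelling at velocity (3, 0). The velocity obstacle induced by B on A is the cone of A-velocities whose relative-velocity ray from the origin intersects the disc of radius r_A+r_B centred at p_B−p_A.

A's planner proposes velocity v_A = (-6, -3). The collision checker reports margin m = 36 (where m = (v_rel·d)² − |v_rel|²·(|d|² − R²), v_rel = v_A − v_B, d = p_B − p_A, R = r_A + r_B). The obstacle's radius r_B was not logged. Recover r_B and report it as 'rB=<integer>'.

m = 36
d = (6, 4);  v_rel = (-9, -3),  |v_rel|² = 90
v_rel×d = (-9)·(4) − (-3)·(6) = -18
since m = R²·90 − (-18)²:  R² = (324 + 36) / 90 = 4
R = √4 = 2  ⇒  r_B = 2 − 1 = 1

rB=1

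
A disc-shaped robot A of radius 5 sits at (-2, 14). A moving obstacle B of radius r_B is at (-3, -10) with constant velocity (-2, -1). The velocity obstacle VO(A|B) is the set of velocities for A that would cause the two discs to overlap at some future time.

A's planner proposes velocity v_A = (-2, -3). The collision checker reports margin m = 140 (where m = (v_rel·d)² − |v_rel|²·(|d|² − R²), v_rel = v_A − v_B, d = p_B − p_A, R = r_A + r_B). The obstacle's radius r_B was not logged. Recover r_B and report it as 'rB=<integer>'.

m = 140
d = (-1, -24);  v_rel = (0, -2),  |v_rel|² = 4
v_rel×d = (0)·(-24) − (-2)·(-1) = -2
since m = R²·4 − (-2)²:  R² = (4 + 140) / 4 = 36
R = √36 = 6  ⇒  r_B = 6 − 5 = 1

rB=1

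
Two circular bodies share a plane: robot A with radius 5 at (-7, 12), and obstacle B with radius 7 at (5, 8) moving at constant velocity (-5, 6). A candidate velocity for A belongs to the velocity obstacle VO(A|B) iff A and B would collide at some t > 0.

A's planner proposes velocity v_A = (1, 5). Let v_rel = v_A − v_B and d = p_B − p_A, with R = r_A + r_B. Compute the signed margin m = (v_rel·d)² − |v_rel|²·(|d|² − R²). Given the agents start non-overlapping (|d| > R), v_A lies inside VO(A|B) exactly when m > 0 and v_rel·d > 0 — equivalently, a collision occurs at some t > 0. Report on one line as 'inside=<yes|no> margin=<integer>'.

d = (12, -4),  |d|² = 160;  R = 5+7 = 12,  c = 160−12² = 16
v_rel = (6, -1),  |v_rel|² = 37;  v_rel·d = (6)·(12) + (-1)·(-4) = 76
37·t² − 152·t + 16 = 0  ⇒  m = 76² − 37·16 = 5184
m = 5184 > 0,  v_rel·d = 76 > 0  ⇒  inside

inside=yes margin=5184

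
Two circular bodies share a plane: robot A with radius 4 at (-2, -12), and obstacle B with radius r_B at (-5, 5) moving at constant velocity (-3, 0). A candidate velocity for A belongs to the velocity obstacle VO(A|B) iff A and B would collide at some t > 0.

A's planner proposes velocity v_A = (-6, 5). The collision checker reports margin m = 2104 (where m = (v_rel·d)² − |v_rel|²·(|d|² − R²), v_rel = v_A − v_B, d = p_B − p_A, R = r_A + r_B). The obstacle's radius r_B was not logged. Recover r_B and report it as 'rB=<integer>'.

m = 2104
d = (-3, 17);  v_rel = (-3, 5),  |v_rel|² = 34
v_rel×d = (-3)·(17) − (5)·(-3) = -36
since m = R²·34 − (-36)²:  R² = (1296 + 2104) / 34 = 100
R = √100 = 10  ⇒  r_B = 10 − 4 = 6

rB=6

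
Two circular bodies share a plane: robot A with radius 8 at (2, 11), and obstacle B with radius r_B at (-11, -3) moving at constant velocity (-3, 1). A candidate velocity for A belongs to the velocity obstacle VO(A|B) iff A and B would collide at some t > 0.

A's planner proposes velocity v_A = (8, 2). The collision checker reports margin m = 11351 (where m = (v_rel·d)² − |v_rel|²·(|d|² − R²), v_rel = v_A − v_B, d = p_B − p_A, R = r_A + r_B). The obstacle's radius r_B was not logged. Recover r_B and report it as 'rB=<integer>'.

m = 11351
d = (-13, -14);  v_rel = (11, 1),  |v_rel|² = 122
v_rel×d = (11)·(-14) − (1)·(-13) = -141
since m = R²·122 − (-141)²:  R² = (19881 + 11351) / 122 = 256
R = √256 = 16  ⇒  r_B = 16 − 8 = 8

rB=8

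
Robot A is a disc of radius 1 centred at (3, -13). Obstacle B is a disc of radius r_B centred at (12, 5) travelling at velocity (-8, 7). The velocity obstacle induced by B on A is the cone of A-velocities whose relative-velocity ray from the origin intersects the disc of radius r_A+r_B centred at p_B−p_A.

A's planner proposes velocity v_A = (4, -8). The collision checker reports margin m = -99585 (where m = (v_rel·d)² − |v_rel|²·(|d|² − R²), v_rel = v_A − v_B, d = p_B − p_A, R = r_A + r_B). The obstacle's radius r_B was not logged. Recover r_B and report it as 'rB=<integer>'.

m = -99585
d = (9, 18);  v_rel = (12, -15),  |v_rel|² = 369
v_rel×d = (12)·(18) − (-15)·(9) = 351
since m = R²·369 − 351²:  R² = (123201 + -99585) / 369 = 64
R = √64 = 8  ⇒  r_B = 8 − 1 = 7

rB=7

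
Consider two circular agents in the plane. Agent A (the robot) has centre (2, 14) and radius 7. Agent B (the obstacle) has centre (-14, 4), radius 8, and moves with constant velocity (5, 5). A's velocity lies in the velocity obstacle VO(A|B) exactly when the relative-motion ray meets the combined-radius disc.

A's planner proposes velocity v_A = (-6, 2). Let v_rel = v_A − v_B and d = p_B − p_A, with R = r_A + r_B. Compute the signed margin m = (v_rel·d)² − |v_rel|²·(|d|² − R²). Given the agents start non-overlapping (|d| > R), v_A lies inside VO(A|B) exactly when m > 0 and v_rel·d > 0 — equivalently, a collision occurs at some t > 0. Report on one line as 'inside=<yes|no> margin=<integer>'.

d = (-16, -10),  |d|² = 356;  R = 7+8 = 15,  c = 356−15² = 131
v_rel = (-11, -3),  |v_rel|² = 130;  v_rel·d = (-11)·(-16) + (-3)·(-10) = 206
130·t² − 412·t + 131 = 0  ⇒  m = 206² − 130·131 = 25406
m = 25406 > 0,  v_rel·d = 206 > 0  ⇒  inside

inside=yes margin=25406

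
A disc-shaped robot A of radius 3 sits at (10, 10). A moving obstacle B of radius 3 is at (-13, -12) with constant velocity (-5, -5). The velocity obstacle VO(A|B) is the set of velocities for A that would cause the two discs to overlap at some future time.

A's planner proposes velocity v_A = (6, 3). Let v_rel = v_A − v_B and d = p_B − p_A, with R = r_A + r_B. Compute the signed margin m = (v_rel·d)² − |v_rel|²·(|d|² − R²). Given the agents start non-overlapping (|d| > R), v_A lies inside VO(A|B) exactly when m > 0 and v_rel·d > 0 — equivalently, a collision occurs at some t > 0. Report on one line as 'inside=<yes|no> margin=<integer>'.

d = (-23, -22),  |d|² = 1013;  R = 3+3 = 6,  c = 1013−6² = 977
v_rel = (11, 8),  |v_rel|² = 185;  v_rel·d = (11)·(-23) + (8)·(-22) = -429
185·t² + 858·t + 977 = 0  ⇒  m = (-429)² − 185·977 = 3296
m = 3296 > 0,  v_rel·d = -429 < 0  ⇒  outside

inside=no margin=3296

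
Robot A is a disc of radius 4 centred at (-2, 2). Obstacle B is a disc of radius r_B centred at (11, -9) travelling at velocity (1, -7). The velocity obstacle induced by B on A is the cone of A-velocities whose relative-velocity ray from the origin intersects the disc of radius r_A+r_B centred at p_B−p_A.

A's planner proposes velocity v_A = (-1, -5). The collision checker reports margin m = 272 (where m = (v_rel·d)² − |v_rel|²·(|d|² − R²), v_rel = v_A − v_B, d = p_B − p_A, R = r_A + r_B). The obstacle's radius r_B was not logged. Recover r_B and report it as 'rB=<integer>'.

m = 272
d = (13, -11);  v_rel = (-2, 2),  |v_rel|² = 8
v_rel×d = (-2)·(-11) − (2)·(13) = -4
since m = R²·8 − (-4)²:  R² = (16 + 272) / 8 = 36
R = √36 = 6  ⇒  r_B = 6 − 4 = 2

rB=2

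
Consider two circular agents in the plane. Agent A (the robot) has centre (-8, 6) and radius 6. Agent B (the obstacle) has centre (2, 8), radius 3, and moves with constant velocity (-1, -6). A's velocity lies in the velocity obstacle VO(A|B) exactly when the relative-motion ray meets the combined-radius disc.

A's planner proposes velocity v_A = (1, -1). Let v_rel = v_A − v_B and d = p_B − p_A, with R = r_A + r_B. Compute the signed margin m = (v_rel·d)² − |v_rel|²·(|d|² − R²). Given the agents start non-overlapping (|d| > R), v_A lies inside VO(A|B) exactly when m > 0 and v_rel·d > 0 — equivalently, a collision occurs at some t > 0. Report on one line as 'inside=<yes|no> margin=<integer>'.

d = (10, 2),  |d|² = 104;  R = 6+3 = 9,  c = 104−9² = 23
v_rel = (2, 5),  |v_rel|² = 29;  v_rel·d = (2)·(10) + (5)·(2) = 30
29·t² − 60·t + 23 = 0  ⇒  m = 30² − 29·23 = 233
m = 233 > 0,  v_rel·d = 30 > 0  ⇒  inside

inside=yes margin=233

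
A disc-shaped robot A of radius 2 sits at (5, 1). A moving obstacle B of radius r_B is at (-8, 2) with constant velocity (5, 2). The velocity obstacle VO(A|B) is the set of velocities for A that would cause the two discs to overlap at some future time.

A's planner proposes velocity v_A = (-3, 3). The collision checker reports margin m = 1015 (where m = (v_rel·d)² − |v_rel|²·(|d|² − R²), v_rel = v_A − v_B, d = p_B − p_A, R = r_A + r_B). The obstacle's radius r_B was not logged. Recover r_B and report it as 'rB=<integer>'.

m = 1015
d = (-13, 1);  v_rel = (-8, 1),  |v_rel|² = 65
v_rel×d = (-8)·(1) − (1)·(-13) = 5
since m = R²·65 − 5²:  R² = (25 + 1015) / 65 = 16
R = √16 = 4  ⇒  r_B = 4 − 2 = 2

rB=2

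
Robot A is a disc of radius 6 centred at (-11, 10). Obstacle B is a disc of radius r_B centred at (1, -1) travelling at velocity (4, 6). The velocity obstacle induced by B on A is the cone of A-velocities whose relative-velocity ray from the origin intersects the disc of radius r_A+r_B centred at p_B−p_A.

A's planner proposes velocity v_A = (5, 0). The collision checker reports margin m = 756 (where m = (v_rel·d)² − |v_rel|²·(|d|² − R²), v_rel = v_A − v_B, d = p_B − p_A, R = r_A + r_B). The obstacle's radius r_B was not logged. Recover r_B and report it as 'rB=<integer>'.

m = 756
d = (12, -11);  v_rel = (1, -6),  |v_rel|² = 37
v_rel×d = (1)·(-11) − (-6)·(12) = 61
since m = R²·37 − 61²:  R² = (3721 + 756) / 37 = 121
R = √121 = 11  ⇒  r_B = 11 − 6 = 5

rB=5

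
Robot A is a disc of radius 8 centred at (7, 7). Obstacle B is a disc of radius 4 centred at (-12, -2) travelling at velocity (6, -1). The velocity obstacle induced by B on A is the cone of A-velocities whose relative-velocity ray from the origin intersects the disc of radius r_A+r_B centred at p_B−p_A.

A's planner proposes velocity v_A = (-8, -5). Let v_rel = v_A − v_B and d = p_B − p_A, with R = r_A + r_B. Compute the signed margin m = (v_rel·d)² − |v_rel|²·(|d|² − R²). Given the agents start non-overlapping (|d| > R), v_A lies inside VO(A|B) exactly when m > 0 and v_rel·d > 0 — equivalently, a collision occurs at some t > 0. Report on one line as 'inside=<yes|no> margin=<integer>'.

d = (-19, -9),  |d|² = 442;  R = 8+4 = 12,  c = 442−12² = 298
v_rel = (-14, -4),  |v_rel|² = 212;  v_rel·d = (-14)·(-19) + (-4)·(-9) = 302
212·t² − 604·t + 298 = 0  ⇒  m = 302² − 212·298 = 28028
m = 28028 > 0,  v_rel·d = 302 > 0  ⇒  inside

inside=yes margin=28028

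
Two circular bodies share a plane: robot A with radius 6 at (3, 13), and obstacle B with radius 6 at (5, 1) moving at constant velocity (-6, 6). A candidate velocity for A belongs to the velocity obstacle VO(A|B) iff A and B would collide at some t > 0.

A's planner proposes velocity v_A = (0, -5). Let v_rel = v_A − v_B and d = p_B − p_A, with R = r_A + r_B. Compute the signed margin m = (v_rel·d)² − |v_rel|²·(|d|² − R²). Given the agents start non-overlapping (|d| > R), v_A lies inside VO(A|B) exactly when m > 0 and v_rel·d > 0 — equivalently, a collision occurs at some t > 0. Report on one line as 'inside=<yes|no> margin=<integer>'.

d = (2, -12),  |d|² = 148;  R = 6+6 = 12,  c = 148−12² = 4
v_rel = (6, -11),  |v_rel|² = 157;  v_rel·d = (6)·(2) + (-11)·(-12) = 144
157·t² − 288·t + 4 = 0  ⇒  m = 144² − 157·4 = 20108
m = 20108 > 0,  v_rel·d = 144 > 0  ⇒  inside

inside=yes margin=20108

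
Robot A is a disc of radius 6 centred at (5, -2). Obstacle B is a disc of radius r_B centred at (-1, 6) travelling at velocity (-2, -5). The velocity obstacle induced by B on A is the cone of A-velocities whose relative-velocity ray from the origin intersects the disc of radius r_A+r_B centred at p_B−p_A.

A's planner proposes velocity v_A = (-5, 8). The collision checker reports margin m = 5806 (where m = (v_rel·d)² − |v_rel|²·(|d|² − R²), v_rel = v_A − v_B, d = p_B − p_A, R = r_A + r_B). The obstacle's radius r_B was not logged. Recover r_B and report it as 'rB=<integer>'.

m = 5806
d = (-6, 8);  v_rel = (-3, 13),  |v_rel|² = 178
v_rel×d = (-3)·(8) − (13)·(-6) = 54
since m = R²·178 − 54²:  R² = (2916 + 5806) / 178 = 49
R = √49 = 7  ⇒  r_B = 7 − 6 = 1

rB=1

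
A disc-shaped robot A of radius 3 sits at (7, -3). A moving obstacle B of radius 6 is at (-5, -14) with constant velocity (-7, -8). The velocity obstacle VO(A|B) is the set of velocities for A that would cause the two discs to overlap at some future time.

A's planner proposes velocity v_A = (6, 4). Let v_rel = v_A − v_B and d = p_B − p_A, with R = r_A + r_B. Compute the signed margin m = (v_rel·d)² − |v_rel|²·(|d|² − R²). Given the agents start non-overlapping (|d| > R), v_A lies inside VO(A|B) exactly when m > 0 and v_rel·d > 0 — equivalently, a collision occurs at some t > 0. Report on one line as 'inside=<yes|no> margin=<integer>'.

d = (-12, -11),  |d|² = 265;  R = 3+6 = 9,  c = 265−9² = 184
v_rel = (13, 12),  |v_rel|² = 313;  v_rel·d = (13)·(-12) + (12)·(-11) = -288
313·t² + 576·t + 184 = 0  ⇒  m = (-288)² − 313·184 = 25352
m = 25352 > 0,  v_rel·d = -288 < 0  ⇒  outside

inside=no margin=25352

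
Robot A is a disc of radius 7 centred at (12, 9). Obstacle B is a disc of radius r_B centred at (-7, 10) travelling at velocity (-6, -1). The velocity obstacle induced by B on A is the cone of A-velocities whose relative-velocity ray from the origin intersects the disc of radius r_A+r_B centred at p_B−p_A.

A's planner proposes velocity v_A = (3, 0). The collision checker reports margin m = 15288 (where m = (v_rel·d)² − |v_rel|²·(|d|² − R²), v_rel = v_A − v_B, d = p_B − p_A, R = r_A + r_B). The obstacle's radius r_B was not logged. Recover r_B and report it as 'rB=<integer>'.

m = 15288
d = (-19, 1);  v_rel = (9, 1),  |v_rel|² = 82
v_rel×d = (9)·(1) − (1)·(-19) = 28
since m = R²·82 − 28²:  R² = (784 + 15288) / 82 = 196
R = √196 = 14  ⇒  r_B = 14 − 7 = 7

rB=7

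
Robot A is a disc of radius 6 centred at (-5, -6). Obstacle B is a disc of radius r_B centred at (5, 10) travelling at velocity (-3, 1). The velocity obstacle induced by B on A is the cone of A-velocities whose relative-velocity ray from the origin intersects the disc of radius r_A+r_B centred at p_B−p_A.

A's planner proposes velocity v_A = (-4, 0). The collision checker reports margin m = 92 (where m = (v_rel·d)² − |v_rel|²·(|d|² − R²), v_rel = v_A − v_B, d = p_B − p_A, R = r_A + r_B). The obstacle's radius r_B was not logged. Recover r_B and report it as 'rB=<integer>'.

m = 92
d = (10, 16);  v_rel = (-1, -1),  |v_rel|² = 2
v_rel×d = (-1)·(16) − (-1)·(10) = -6
since m = R²·2 − (-6)²:  R² = (36 + 92) / 2 = 64
R = √64 = 8  ⇒  r_B = 8 − 6 = 2

rB=2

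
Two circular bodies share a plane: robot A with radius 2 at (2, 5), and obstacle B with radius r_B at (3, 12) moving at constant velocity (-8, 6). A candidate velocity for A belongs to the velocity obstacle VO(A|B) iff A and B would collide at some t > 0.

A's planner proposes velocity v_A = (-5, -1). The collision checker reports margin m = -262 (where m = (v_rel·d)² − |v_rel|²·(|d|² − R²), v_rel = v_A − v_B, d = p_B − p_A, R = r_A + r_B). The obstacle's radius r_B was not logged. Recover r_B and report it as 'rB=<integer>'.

m = -262
d = (1, 7);  v_rel = (3, -7),  |v_rel|² = 58
v_rel×d = (3)·(7) − (-7)·(1) = 28
since m = R²·58 − 28²:  R² = (784 + -262) / 58 = 9
R = √9 = 3  ⇒  r_B = 3 − 2 = 1

rB=1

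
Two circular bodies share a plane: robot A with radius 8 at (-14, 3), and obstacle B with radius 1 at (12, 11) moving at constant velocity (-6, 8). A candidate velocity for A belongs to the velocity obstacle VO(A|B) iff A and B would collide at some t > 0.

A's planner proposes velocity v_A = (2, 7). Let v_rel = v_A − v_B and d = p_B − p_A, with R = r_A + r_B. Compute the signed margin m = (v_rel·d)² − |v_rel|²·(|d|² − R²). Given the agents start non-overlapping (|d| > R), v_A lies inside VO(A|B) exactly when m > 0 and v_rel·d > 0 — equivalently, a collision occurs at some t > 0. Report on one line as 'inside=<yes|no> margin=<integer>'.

d = (26, 8),  |d|² = 740;  R = 8+1 = 9,  c = 740−9² = 659
v_rel = (8, -1),  |v_rel|² = 65;  v_rel·d = (8)·(26) + (-1)·(8) = 200
65·t² − 400·t + 659 = 0  ⇒  m = 200² − 65·659 = -2835
m = -2835 < 0,  v_rel·d = 200 > 0  ⇒  outside

inside=no margin=-2835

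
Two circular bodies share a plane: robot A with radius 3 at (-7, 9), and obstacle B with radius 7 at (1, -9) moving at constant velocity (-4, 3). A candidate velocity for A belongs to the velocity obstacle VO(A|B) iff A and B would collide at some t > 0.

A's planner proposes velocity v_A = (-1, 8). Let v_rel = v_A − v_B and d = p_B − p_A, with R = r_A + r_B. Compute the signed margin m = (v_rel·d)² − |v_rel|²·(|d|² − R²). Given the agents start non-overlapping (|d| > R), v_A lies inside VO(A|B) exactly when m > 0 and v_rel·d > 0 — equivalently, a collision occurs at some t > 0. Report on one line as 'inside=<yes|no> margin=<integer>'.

d = (8, -18),  |d|² = 388;  R = 3+7 = 10,  c = 388−10² = 288
v_rel = (3, 5),  |v_rel|² = 34;  v_rel·d = (3)·(8) + (5)·(-18) = -66
34·t² + 132·t + 288 = 0  ⇒  m = (-66)² − 34·288 = -5436
m = -5436 < 0,  v_rel·d = -66 < 0  ⇒  outside

inside=no margin=-5436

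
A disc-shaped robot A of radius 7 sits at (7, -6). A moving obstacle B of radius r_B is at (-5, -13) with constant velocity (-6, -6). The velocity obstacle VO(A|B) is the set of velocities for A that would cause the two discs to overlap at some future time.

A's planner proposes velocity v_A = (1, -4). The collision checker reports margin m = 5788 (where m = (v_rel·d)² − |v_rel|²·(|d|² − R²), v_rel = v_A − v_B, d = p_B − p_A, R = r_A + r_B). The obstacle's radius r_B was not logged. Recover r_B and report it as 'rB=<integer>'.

m = 5788
d = (-12, -7);  v_rel = (7, 2),  |v_rel|² = 53
v_rel×d = (7)·(-7) − (2)·(-12) = -25
since m = R²·53 − (-25)²:  R² = (625 + 5788) / 53 = 121
R = √121 = 11  ⇒  r_B = 11 − 7 = 4

rB=4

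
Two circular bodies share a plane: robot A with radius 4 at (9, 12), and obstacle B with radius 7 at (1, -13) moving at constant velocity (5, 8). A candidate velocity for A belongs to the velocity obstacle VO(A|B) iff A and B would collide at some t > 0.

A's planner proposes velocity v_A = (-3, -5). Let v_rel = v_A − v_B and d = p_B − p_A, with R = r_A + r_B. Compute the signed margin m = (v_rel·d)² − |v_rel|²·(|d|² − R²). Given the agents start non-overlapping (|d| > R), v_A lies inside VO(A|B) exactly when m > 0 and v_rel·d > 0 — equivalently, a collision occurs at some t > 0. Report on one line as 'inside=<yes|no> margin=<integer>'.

d = (-8, -25),  |d|² = 689;  R = 4+7 = 11,  c = 689−11² = 568
v_rel = (-8, -13),  |v_rel|² = 233;  v_rel·d = (-8)·(-8) + (-13)·(-25) = 389
233·t² − 778·t + 568 = 0  ⇒  m = 389² − 233·568 = 18977
m = 18977 > 0,  v_rel·d = 389 > 0  ⇒  inside

inside=yes margin=18977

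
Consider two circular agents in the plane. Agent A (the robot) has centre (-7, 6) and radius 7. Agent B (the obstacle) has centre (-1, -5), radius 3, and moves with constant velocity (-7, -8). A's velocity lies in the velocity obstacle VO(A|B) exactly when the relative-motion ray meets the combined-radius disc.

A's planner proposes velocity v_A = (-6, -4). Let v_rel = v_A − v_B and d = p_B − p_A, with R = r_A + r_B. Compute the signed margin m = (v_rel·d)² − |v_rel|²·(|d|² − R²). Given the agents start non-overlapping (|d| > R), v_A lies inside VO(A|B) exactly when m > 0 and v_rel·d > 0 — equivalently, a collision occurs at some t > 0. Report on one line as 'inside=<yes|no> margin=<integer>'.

d = (6, -11),  |d|² = 157;  R = 7+3 = 10,  c = 157−10² = 57
v_rel = (1, 4),  |v_rel|² = 17;  v_rel·d = (1)·(6) + (4)·(-11) = -38
17·t² + 76·t + 57 = 0  ⇒  m = (-38)² − 17·57 = 475
m = 475 > 0,  v_rel·d = -38 < 0  ⇒  outside

inside=no margin=475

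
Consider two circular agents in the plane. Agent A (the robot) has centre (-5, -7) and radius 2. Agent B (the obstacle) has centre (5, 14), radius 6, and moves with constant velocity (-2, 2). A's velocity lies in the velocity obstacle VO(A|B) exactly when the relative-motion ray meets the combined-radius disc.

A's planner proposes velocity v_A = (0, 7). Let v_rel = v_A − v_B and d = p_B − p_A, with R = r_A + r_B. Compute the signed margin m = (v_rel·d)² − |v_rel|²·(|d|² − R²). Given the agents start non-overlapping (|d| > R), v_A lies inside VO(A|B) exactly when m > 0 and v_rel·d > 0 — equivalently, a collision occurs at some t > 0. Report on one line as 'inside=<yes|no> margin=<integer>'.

d = (10, 21),  |d|² = 541;  R = 2+6 = 8,  c = 541−8² = 477
v_rel = (2, 5),  |v_rel|² = 29;  v_rel·d = (2)·(10) + (5)·(21) = 125
29·t² − 250·t + 477 = 0  ⇒  m = 125² − 29·477 = 1792
m = 1792 > 0,  v_rel·d = 125 > 0  ⇒  inside

inside=yes margin=1792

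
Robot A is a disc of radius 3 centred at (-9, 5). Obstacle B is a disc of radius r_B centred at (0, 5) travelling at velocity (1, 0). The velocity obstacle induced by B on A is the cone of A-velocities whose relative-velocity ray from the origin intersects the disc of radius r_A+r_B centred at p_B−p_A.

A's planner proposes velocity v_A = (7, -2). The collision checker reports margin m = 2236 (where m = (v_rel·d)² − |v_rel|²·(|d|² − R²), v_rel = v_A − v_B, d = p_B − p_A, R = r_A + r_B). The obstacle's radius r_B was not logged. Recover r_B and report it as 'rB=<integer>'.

m = 2236
d = (9, 0);  v_rel = (6, -2),  |v_rel|² = 40
v_rel×d = (6)·(0) − (-2)·(9) = 18
since m = R²·40 − 18²:  R² = (324 + 2236) / 40 = 64
R = √64 = 8  ⇒  r_B = 8 − 3 = 5

rB=5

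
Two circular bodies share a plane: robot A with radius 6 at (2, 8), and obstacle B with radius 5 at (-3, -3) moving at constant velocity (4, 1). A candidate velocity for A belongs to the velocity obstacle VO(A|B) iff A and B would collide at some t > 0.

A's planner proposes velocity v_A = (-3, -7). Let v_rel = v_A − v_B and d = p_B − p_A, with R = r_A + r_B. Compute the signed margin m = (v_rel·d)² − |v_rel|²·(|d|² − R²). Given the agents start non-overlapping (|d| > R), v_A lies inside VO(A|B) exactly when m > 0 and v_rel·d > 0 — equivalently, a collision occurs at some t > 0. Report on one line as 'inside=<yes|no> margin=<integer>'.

d = (-5, -11),  |d|² = 146;  R = 6+5 = 11,  c = 146−11² = 25
v_rel = (-7, -8),  |v_rel|² = 113;  v_rel·d = (-7)·(-5) + (-8)·(-11) = 123
113·t² − 246·t + 25 = 0  ⇒  m = 123² − 113·25 = 12304
m = 12304 > 0,  v_rel·d = 123 > 0  ⇒  inside

inside=yes margin=12304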